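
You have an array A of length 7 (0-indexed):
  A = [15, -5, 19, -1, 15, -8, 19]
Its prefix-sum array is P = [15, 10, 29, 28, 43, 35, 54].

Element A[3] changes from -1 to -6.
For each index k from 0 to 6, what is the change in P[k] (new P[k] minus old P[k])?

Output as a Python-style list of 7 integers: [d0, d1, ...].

Element change: A[3] -1 -> -6, delta = -5
For k < 3: P[k] unchanged, delta_P[k] = 0
For k >= 3: P[k] shifts by exactly -5
Delta array: [0, 0, 0, -5, -5, -5, -5]

Answer: [0, 0, 0, -5, -5, -5, -5]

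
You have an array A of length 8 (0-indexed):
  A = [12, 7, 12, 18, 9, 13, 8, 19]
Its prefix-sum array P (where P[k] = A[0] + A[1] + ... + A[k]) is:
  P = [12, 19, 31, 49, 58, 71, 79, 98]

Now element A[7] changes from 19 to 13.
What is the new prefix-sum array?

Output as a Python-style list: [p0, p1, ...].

Change: A[7] 19 -> 13, delta = -6
P[k] for k < 7: unchanged (A[7] not included)
P[k] for k >= 7: shift by delta = -6
  P[0] = 12 + 0 = 12
  P[1] = 19 + 0 = 19
  P[2] = 31 + 0 = 31
  P[3] = 49 + 0 = 49
  P[4] = 58 + 0 = 58
  P[5] = 71 + 0 = 71
  P[6] = 79 + 0 = 79
  P[7] = 98 + -6 = 92

Answer: [12, 19, 31, 49, 58, 71, 79, 92]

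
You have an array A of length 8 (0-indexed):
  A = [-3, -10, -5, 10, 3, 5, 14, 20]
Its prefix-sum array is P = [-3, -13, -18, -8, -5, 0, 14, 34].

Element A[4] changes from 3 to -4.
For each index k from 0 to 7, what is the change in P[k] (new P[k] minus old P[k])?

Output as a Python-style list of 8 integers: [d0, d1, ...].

Answer: [0, 0, 0, 0, -7, -7, -7, -7]

Derivation:
Element change: A[4] 3 -> -4, delta = -7
For k < 4: P[k] unchanged, delta_P[k] = 0
For k >= 4: P[k] shifts by exactly -7
Delta array: [0, 0, 0, 0, -7, -7, -7, -7]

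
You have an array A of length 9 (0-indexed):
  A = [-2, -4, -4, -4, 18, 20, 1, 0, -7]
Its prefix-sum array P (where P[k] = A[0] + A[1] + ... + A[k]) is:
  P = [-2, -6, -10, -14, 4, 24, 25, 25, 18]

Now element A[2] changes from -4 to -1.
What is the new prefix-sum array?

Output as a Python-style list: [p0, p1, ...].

Answer: [-2, -6, -7, -11, 7, 27, 28, 28, 21]

Derivation:
Change: A[2] -4 -> -1, delta = 3
P[k] for k < 2: unchanged (A[2] not included)
P[k] for k >= 2: shift by delta = 3
  P[0] = -2 + 0 = -2
  P[1] = -6 + 0 = -6
  P[2] = -10 + 3 = -7
  P[3] = -14 + 3 = -11
  P[4] = 4 + 3 = 7
  P[5] = 24 + 3 = 27
  P[6] = 25 + 3 = 28
  P[7] = 25 + 3 = 28
  P[8] = 18 + 3 = 21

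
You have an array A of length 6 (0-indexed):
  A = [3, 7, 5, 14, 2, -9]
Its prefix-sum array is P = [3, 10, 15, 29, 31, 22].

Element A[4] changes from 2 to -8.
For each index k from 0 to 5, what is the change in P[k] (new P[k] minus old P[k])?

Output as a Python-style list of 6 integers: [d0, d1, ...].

Element change: A[4] 2 -> -8, delta = -10
For k < 4: P[k] unchanged, delta_P[k] = 0
For k >= 4: P[k] shifts by exactly -10
Delta array: [0, 0, 0, 0, -10, -10]

Answer: [0, 0, 0, 0, -10, -10]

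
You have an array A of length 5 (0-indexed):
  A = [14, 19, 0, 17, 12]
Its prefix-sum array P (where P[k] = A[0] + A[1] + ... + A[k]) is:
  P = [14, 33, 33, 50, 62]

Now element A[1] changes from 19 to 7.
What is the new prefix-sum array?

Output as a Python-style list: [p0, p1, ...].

Change: A[1] 19 -> 7, delta = -12
P[k] for k < 1: unchanged (A[1] not included)
P[k] for k >= 1: shift by delta = -12
  P[0] = 14 + 0 = 14
  P[1] = 33 + -12 = 21
  P[2] = 33 + -12 = 21
  P[3] = 50 + -12 = 38
  P[4] = 62 + -12 = 50

Answer: [14, 21, 21, 38, 50]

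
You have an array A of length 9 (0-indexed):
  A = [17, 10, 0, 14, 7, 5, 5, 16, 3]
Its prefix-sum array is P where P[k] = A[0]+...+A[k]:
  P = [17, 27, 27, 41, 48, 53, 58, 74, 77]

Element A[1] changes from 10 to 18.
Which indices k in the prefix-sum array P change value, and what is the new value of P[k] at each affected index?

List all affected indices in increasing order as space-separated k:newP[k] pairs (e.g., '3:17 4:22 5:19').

P[k] = A[0] + ... + A[k]
P[k] includes A[1] iff k >= 1
Affected indices: 1, 2, ..., 8; delta = 8
  P[1]: 27 + 8 = 35
  P[2]: 27 + 8 = 35
  P[3]: 41 + 8 = 49
  P[4]: 48 + 8 = 56
  P[5]: 53 + 8 = 61
  P[6]: 58 + 8 = 66
  P[7]: 74 + 8 = 82
  P[8]: 77 + 8 = 85

Answer: 1:35 2:35 3:49 4:56 5:61 6:66 7:82 8:85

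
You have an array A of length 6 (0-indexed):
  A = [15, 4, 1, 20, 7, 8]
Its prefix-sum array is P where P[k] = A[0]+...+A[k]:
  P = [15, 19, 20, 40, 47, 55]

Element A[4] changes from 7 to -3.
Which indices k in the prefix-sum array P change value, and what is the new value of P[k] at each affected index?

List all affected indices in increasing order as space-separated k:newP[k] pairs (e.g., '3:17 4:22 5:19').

Answer: 4:37 5:45

Derivation:
P[k] = A[0] + ... + A[k]
P[k] includes A[4] iff k >= 4
Affected indices: 4, 5, ..., 5; delta = -10
  P[4]: 47 + -10 = 37
  P[5]: 55 + -10 = 45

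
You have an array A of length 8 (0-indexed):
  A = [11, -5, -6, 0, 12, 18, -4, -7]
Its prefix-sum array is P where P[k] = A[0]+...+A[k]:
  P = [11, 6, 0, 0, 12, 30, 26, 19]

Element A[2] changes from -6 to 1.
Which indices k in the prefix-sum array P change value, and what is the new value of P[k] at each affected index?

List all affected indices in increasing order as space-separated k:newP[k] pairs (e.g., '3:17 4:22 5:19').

P[k] = A[0] + ... + A[k]
P[k] includes A[2] iff k >= 2
Affected indices: 2, 3, ..., 7; delta = 7
  P[2]: 0 + 7 = 7
  P[3]: 0 + 7 = 7
  P[4]: 12 + 7 = 19
  P[5]: 30 + 7 = 37
  P[6]: 26 + 7 = 33
  P[7]: 19 + 7 = 26

Answer: 2:7 3:7 4:19 5:37 6:33 7:26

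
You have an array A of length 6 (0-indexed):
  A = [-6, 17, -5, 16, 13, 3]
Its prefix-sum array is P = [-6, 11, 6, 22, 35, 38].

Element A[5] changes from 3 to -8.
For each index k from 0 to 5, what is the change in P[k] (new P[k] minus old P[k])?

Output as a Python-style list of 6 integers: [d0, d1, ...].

Answer: [0, 0, 0, 0, 0, -11]

Derivation:
Element change: A[5] 3 -> -8, delta = -11
For k < 5: P[k] unchanged, delta_P[k] = 0
For k >= 5: P[k] shifts by exactly -11
Delta array: [0, 0, 0, 0, 0, -11]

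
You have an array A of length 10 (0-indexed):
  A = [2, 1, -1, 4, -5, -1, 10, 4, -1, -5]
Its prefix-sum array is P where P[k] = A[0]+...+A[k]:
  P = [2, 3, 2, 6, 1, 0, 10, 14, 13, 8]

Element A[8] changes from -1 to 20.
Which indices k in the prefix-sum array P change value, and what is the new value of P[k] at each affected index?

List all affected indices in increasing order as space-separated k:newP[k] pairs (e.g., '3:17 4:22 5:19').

P[k] = A[0] + ... + A[k]
P[k] includes A[8] iff k >= 8
Affected indices: 8, 9, ..., 9; delta = 21
  P[8]: 13 + 21 = 34
  P[9]: 8 + 21 = 29

Answer: 8:34 9:29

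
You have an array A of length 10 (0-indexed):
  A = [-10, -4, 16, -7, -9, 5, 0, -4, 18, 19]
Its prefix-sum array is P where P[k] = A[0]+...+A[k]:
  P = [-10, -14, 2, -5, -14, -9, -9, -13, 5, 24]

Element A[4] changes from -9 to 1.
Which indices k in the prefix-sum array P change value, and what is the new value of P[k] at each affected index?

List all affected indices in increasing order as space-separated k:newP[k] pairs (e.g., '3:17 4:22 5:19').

Answer: 4:-4 5:1 6:1 7:-3 8:15 9:34

Derivation:
P[k] = A[0] + ... + A[k]
P[k] includes A[4] iff k >= 4
Affected indices: 4, 5, ..., 9; delta = 10
  P[4]: -14 + 10 = -4
  P[5]: -9 + 10 = 1
  P[6]: -9 + 10 = 1
  P[7]: -13 + 10 = -3
  P[8]: 5 + 10 = 15
  P[9]: 24 + 10 = 34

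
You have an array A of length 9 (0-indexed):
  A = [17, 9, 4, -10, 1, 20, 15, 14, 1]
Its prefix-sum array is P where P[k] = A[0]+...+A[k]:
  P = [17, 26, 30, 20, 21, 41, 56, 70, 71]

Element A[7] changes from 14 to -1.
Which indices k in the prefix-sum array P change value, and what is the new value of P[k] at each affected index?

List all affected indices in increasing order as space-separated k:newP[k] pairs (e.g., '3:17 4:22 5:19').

Answer: 7:55 8:56

Derivation:
P[k] = A[0] + ... + A[k]
P[k] includes A[7] iff k >= 7
Affected indices: 7, 8, ..., 8; delta = -15
  P[7]: 70 + -15 = 55
  P[8]: 71 + -15 = 56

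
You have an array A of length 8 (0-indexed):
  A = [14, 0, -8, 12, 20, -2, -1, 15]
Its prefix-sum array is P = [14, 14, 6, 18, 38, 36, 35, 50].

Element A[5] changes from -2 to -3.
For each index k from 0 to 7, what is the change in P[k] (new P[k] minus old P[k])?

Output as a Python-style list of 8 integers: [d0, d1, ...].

Answer: [0, 0, 0, 0, 0, -1, -1, -1]

Derivation:
Element change: A[5] -2 -> -3, delta = -1
For k < 5: P[k] unchanged, delta_P[k] = 0
For k >= 5: P[k] shifts by exactly -1
Delta array: [0, 0, 0, 0, 0, -1, -1, -1]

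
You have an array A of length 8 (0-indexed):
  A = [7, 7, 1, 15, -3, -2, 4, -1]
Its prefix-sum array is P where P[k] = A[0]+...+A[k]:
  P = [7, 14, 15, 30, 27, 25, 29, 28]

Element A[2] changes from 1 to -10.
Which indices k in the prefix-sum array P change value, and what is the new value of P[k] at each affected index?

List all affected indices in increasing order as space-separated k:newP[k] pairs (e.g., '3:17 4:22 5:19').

Answer: 2:4 3:19 4:16 5:14 6:18 7:17

Derivation:
P[k] = A[0] + ... + A[k]
P[k] includes A[2] iff k >= 2
Affected indices: 2, 3, ..., 7; delta = -11
  P[2]: 15 + -11 = 4
  P[3]: 30 + -11 = 19
  P[4]: 27 + -11 = 16
  P[5]: 25 + -11 = 14
  P[6]: 29 + -11 = 18
  P[7]: 28 + -11 = 17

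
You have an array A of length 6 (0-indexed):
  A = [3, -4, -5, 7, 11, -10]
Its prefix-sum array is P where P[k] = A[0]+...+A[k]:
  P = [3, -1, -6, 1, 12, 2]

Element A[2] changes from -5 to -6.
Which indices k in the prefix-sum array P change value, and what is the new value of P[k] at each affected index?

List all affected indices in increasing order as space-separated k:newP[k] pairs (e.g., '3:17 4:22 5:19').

P[k] = A[0] + ... + A[k]
P[k] includes A[2] iff k >= 2
Affected indices: 2, 3, ..., 5; delta = -1
  P[2]: -6 + -1 = -7
  P[3]: 1 + -1 = 0
  P[4]: 12 + -1 = 11
  P[5]: 2 + -1 = 1

Answer: 2:-7 3:0 4:11 5:1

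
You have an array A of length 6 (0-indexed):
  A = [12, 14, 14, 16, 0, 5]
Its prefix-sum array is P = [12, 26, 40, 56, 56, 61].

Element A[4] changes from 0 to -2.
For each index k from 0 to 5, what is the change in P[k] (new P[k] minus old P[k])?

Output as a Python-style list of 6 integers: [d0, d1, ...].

Element change: A[4] 0 -> -2, delta = -2
For k < 4: P[k] unchanged, delta_P[k] = 0
For k >= 4: P[k] shifts by exactly -2
Delta array: [0, 0, 0, 0, -2, -2]

Answer: [0, 0, 0, 0, -2, -2]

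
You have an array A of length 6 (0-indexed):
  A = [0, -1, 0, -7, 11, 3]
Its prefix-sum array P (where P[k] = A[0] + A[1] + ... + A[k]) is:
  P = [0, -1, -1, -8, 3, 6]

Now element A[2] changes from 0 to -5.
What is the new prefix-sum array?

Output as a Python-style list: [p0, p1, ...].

Change: A[2] 0 -> -5, delta = -5
P[k] for k < 2: unchanged (A[2] not included)
P[k] for k >= 2: shift by delta = -5
  P[0] = 0 + 0 = 0
  P[1] = -1 + 0 = -1
  P[2] = -1 + -5 = -6
  P[3] = -8 + -5 = -13
  P[4] = 3 + -5 = -2
  P[5] = 6 + -5 = 1

Answer: [0, -1, -6, -13, -2, 1]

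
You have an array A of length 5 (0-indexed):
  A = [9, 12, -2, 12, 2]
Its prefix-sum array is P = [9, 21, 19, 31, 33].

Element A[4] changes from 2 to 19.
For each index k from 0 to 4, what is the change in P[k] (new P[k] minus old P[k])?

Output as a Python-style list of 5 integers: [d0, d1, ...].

Answer: [0, 0, 0, 0, 17]

Derivation:
Element change: A[4] 2 -> 19, delta = 17
For k < 4: P[k] unchanged, delta_P[k] = 0
For k >= 4: P[k] shifts by exactly 17
Delta array: [0, 0, 0, 0, 17]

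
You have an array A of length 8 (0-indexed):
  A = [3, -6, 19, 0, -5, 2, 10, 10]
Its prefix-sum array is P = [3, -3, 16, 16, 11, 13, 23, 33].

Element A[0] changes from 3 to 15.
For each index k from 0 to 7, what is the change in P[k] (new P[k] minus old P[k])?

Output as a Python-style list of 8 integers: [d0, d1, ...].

Element change: A[0] 3 -> 15, delta = 12
For k < 0: P[k] unchanged, delta_P[k] = 0
For k >= 0: P[k] shifts by exactly 12
Delta array: [12, 12, 12, 12, 12, 12, 12, 12]

Answer: [12, 12, 12, 12, 12, 12, 12, 12]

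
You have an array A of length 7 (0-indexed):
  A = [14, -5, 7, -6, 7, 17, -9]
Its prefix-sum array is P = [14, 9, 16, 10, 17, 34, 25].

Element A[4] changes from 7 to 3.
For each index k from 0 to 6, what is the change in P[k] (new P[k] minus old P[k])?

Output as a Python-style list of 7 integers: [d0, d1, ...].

Element change: A[4] 7 -> 3, delta = -4
For k < 4: P[k] unchanged, delta_P[k] = 0
For k >= 4: P[k] shifts by exactly -4
Delta array: [0, 0, 0, 0, -4, -4, -4]

Answer: [0, 0, 0, 0, -4, -4, -4]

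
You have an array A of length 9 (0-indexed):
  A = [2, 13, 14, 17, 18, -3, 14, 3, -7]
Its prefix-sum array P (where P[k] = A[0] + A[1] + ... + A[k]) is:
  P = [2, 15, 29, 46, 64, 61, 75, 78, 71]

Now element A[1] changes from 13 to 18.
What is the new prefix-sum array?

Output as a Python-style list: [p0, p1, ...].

Answer: [2, 20, 34, 51, 69, 66, 80, 83, 76]

Derivation:
Change: A[1] 13 -> 18, delta = 5
P[k] for k < 1: unchanged (A[1] not included)
P[k] for k >= 1: shift by delta = 5
  P[0] = 2 + 0 = 2
  P[1] = 15 + 5 = 20
  P[2] = 29 + 5 = 34
  P[3] = 46 + 5 = 51
  P[4] = 64 + 5 = 69
  P[5] = 61 + 5 = 66
  P[6] = 75 + 5 = 80
  P[7] = 78 + 5 = 83
  P[8] = 71 + 5 = 76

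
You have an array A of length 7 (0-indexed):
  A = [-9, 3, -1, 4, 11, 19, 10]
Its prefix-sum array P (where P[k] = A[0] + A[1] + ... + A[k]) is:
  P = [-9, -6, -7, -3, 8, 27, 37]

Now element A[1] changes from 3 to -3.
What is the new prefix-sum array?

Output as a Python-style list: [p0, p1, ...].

Change: A[1] 3 -> -3, delta = -6
P[k] for k < 1: unchanged (A[1] not included)
P[k] for k >= 1: shift by delta = -6
  P[0] = -9 + 0 = -9
  P[1] = -6 + -6 = -12
  P[2] = -7 + -6 = -13
  P[3] = -3 + -6 = -9
  P[4] = 8 + -6 = 2
  P[5] = 27 + -6 = 21
  P[6] = 37 + -6 = 31

Answer: [-9, -12, -13, -9, 2, 21, 31]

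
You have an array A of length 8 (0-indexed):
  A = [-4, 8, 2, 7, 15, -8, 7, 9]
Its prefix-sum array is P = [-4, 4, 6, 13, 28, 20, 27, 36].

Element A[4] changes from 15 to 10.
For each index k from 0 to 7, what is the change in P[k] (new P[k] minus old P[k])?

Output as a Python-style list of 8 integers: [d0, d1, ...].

Answer: [0, 0, 0, 0, -5, -5, -5, -5]

Derivation:
Element change: A[4] 15 -> 10, delta = -5
For k < 4: P[k] unchanged, delta_P[k] = 0
For k >= 4: P[k] shifts by exactly -5
Delta array: [0, 0, 0, 0, -5, -5, -5, -5]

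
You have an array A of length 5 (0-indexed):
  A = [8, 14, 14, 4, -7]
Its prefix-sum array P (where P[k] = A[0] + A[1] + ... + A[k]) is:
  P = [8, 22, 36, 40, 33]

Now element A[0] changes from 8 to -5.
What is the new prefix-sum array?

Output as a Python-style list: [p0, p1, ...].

Answer: [-5, 9, 23, 27, 20]

Derivation:
Change: A[0] 8 -> -5, delta = -13
P[k] for k < 0: unchanged (A[0] not included)
P[k] for k >= 0: shift by delta = -13
  P[0] = 8 + -13 = -5
  P[1] = 22 + -13 = 9
  P[2] = 36 + -13 = 23
  P[3] = 40 + -13 = 27
  P[4] = 33 + -13 = 20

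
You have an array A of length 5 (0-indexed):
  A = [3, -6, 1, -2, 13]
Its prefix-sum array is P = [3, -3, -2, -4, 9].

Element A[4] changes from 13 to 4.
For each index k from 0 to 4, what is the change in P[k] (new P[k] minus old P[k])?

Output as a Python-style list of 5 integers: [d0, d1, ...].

Element change: A[4] 13 -> 4, delta = -9
For k < 4: P[k] unchanged, delta_P[k] = 0
For k >= 4: P[k] shifts by exactly -9
Delta array: [0, 0, 0, 0, -9]

Answer: [0, 0, 0, 0, -9]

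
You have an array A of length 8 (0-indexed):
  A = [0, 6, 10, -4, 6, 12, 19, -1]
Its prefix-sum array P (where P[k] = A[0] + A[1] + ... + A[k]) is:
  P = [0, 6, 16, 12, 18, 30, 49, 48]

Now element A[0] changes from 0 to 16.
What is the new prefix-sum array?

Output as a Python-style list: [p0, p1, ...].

Answer: [16, 22, 32, 28, 34, 46, 65, 64]

Derivation:
Change: A[0] 0 -> 16, delta = 16
P[k] for k < 0: unchanged (A[0] not included)
P[k] for k >= 0: shift by delta = 16
  P[0] = 0 + 16 = 16
  P[1] = 6 + 16 = 22
  P[2] = 16 + 16 = 32
  P[3] = 12 + 16 = 28
  P[4] = 18 + 16 = 34
  P[5] = 30 + 16 = 46
  P[6] = 49 + 16 = 65
  P[7] = 48 + 16 = 64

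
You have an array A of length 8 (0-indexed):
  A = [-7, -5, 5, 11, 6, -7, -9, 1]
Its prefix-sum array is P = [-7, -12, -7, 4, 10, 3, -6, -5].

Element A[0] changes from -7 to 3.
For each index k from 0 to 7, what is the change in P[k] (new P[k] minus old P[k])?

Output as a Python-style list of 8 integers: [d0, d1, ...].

Element change: A[0] -7 -> 3, delta = 10
For k < 0: P[k] unchanged, delta_P[k] = 0
For k >= 0: P[k] shifts by exactly 10
Delta array: [10, 10, 10, 10, 10, 10, 10, 10]

Answer: [10, 10, 10, 10, 10, 10, 10, 10]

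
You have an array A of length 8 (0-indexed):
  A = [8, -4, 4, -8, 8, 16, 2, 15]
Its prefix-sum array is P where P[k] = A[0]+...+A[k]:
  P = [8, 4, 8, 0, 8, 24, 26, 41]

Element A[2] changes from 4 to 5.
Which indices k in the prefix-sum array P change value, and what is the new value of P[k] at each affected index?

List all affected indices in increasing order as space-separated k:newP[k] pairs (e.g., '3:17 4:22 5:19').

P[k] = A[0] + ... + A[k]
P[k] includes A[2] iff k >= 2
Affected indices: 2, 3, ..., 7; delta = 1
  P[2]: 8 + 1 = 9
  P[3]: 0 + 1 = 1
  P[4]: 8 + 1 = 9
  P[5]: 24 + 1 = 25
  P[6]: 26 + 1 = 27
  P[7]: 41 + 1 = 42

Answer: 2:9 3:1 4:9 5:25 6:27 7:42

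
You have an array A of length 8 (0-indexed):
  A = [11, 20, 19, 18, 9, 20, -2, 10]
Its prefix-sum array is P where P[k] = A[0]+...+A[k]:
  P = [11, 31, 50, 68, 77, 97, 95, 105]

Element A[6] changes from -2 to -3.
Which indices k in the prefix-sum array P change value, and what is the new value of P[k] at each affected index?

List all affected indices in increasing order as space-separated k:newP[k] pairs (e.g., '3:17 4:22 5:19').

P[k] = A[0] + ... + A[k]
P[k] includes A[6] iff k >= 6
Affected indices: 6, 7, ..., 7; delta = -1
  P[6]: 95 + -1 = 94
  P[7]: 105 + -1 = 104

Answer: 6:94 7:104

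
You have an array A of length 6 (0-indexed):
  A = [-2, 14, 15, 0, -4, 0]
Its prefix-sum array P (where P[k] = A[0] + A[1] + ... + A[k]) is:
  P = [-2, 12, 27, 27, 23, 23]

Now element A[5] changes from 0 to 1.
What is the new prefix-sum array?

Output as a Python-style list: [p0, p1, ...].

Answer: [-2, 12, 27, 27, 23, 24]

Derivation:
Change: A[5] 0 -> 1, delta = 1
P[k] for k < 5: unchanged (A[5] not included)
P[k] for k >= 5: shift by delta = 1
  P[0] = -2 + 0 = -2
  P[1] = 12 + 0 = 12
  P[2] = 27 + 0 = 27
  P[3] = 27 + 0 = 27
  P[4] = 23 + 0 = 23
  P[5] = 23 + 1 = 24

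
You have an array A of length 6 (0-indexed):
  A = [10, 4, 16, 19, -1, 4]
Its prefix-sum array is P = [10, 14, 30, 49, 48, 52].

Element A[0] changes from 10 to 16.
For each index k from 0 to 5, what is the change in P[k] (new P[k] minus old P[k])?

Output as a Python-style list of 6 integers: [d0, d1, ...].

Element change: A[0] 10 -> 16, delta = 6
For k < 0: P[k] unchanged, delta_P[k] = 0
For k >= 0: P[k] shifts by exactly 6
Delta array: [6, 6, 6, 6, 6, 6]

Answer: [6, 6, 6, 6, 6, 6]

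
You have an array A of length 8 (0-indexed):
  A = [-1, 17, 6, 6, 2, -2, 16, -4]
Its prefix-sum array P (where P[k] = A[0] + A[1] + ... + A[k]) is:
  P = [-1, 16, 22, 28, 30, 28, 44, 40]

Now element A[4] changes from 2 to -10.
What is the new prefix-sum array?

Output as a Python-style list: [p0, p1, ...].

Answer: [-1, 16, 22, 28, 18, 16, 32, 28]

Derivation:
Change: A[4] 2 -> -10, delta = -12
P[k] for k < 4: unchanged (A[4] not included)
P[k] for k >= 4: shift by delta = -12
  P[0] = -1 + 0 = -1
  P[1] = 16 + 0 = 16
  P[2] = 22 + 0 = 22
  P[3] = 28 + 0 = 28
  P[4] = 30 + -12 = 18
  P[5] = 28 + -12 = 16
  P[6] = 44 + -12 = 32
  P[7] = 40 + -12 = 28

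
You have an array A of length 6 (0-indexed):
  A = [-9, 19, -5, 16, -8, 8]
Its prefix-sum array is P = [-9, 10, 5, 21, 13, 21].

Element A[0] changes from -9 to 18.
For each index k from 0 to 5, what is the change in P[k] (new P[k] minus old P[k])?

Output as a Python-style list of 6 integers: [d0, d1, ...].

Answer: [27, 27, 27, 27, 27, 27]

Derivation:
Element change: A[0] -9 -> 18, delta = 27
For k < 0: P[k] unchanged, delta_P[k] = 0
For k >= 0: P[k] shifts by exactly 27
Delta array: [27, 27, 27, 27, 27, 27]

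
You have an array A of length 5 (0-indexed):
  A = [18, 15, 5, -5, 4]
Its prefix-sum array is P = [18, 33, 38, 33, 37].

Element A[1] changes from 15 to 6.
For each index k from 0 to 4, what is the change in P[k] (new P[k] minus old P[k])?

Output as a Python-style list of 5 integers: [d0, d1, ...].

Element change: A[1] 15 -> 6, delta = -9
For k < 1: P[k] unchanged, delta_P[k] = 0
For k >= 1: P[k] shifts by exactly -9
Delta array: [0, -9, -9, -9, -9]

Answer: [0, -9, -9, -9, -9]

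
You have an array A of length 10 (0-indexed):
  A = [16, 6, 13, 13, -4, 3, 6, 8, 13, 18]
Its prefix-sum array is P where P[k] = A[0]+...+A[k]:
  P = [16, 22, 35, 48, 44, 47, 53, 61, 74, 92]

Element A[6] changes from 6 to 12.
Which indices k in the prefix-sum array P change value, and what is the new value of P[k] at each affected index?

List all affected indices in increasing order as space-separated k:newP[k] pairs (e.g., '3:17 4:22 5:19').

P[k] = A[0] + ... + A[k]
P[k] includes A[6] iff k >= 6
Affected indices: 6, 7, ..., 9; delta = 6
  P[6]: 53 + 6 = 59
  P[7]: 61 + 6 = 67
  P[8]: 74 + 6 = 80
  P[9]: 92 + 6 = 98

Answer: 6:59 7:67 8:80 9:98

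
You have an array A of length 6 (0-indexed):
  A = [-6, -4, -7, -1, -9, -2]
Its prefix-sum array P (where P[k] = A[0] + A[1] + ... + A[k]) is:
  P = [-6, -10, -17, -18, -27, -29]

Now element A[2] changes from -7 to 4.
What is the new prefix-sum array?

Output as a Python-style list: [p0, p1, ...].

Change: A[2] -7 -> 4, delta = 11
P[k] for k < 2: unchanged (A[2] not included)
P[k] for k >= 2: shift by delta = 11
  P[0] = -6 + 0 = -6
  P[1] = -10 + 0 = -10
  P[2] = -17 + 11 = -6
  P[3] = -18 + 11 = -7
  P[4] = -27 + 11 = -16
  P[5] = -29 + 11 = -18

Answer: [-6, -10, -6, -7, -16, -18]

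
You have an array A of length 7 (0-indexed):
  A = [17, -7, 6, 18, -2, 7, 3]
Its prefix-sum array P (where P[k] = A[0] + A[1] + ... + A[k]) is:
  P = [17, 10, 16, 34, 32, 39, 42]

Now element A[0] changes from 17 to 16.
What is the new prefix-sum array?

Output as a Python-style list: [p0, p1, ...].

Change: A[0] 17 -> 16, delta = -1
P[k] for k < 0: unchanged (A[0] not included)
P[k] for k >= 0: shift by delta = -1
  P[0] = 17 + -1 = 16
  P[1] = 10 + -1 = 9
  P[2] = 16 + -1 = 15
  P[3] = 34 + -1 = 33
  P[4] = 32 + -1 = 31
  P[5] = 39 + -1 = 38
  P[6] = 42 + -1 = 41

Answer: [16, 9, 15, 33, 31, 38, 41]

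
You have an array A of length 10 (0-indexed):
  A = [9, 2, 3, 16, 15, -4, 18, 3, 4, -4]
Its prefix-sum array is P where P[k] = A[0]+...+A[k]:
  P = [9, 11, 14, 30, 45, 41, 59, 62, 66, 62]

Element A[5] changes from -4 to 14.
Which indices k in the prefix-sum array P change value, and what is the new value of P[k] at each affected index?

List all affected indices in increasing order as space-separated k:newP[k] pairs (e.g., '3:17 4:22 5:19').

P[k] = A[0] + ... + A[k]
P[k] includes A[5] iff k >= 5
Affected indices: 5, 6, ..., 9; delta = 18
  P[5]: 41 + 18 = 59
  P[6]: 59 + 18 = 77
  P[7]: 62 + 18 = 80
  P[8]: 66 + 18 = 84
  P[9]: 62 + 18 = 80

Answer: 5:59 6:77 7:80 8:84 9:80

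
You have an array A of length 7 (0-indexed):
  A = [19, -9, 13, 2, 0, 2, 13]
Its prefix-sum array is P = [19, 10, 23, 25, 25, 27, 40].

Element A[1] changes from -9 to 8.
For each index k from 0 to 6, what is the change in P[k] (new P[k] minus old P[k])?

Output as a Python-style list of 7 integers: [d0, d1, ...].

Answer: [0, 17, 17, 17, 17, 17, 17]

Derivation:
Element change: A[1] -9 -> 8, delta = 17
For k < 1: P[k] unchanged, delta_P[k] = 0
For k >= 1: P[k] shifts by exactly 17
Delta array: [0, 17, 17, 17, 17, 17, 17]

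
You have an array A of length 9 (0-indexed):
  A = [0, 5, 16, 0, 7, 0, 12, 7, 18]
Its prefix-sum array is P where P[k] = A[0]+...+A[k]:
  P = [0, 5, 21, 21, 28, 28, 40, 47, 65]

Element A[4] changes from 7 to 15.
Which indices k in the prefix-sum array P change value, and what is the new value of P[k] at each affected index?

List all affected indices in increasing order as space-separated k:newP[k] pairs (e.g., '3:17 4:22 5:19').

P[k] = A[0] + ... + A[k]
P[k] includes A[4] iff k >= 4
Affected indices: 4, 5, ..., 8; delta = 8
  P[4]: 28 + 8 = 36
  P[5]: 28 + 8 = 36
  P[6]: 40 + 8 = 48
  P[7]: 47 + 8 = 55
  P[8]: 65 + 8 = 73

Answer: 4:36 5:36 6:48 7:55 8:73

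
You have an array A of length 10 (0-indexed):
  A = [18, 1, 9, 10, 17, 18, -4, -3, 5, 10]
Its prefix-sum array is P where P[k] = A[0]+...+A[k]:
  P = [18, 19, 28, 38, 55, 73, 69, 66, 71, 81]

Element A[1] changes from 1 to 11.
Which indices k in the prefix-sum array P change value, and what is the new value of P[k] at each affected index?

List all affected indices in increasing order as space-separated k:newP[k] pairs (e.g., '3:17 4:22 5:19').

P[k] = A[0] + ... + A[k]
P[k] includes A[1] iff k >= 1
Affected indices: 1, 2, ..., 9; delta = 10
  P[1]: 19 + 10 = 29
  P[2]: 28 + 10 = 38
  P[3]: 38 + 10 = 48
  P[4]: 55 + 10 = 65
  P[5]: 73 + 10 = 83
  P[6]: 69 + 10 = 79
  P[7]: 66 + 10 = 76
  P[8]: 71 + 10 = 81
  P[9]: 81 + 10 = 91

Answer: 1:29 2:38 3:48 4:65 5:83 6:79 7:76 8:81 9:91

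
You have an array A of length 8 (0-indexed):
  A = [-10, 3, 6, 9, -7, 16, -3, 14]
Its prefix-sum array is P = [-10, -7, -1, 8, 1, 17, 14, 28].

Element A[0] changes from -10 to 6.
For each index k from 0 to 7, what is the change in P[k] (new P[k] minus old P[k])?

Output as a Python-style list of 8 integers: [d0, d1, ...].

Element change: A[0] -10 -> 6, delta = 16
For k < 0: P[k] unchanged, delta_P[k] = 0
For k >= 0: P[k] shifts by exactly 16
Delta array: [16, 16, 16, 16, 16, 16, 16, 16]

Answer: [16, 16, 16, 16, 16, 16, 16, 16]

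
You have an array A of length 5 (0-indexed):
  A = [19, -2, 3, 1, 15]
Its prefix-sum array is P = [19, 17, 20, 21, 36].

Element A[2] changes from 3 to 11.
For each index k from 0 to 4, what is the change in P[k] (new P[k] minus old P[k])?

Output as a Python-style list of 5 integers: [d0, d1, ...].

Answer: [0, 0, 8, 8, 8]

Derivation:
Element change: A[2] 3 -> 11, delta = 8
For k < 2: P[k] unchanged, delta_P[k] = 0
For k >= 2: P[k] shifts by exactly 8
Delta array: [0, 0, 8, 8, 8]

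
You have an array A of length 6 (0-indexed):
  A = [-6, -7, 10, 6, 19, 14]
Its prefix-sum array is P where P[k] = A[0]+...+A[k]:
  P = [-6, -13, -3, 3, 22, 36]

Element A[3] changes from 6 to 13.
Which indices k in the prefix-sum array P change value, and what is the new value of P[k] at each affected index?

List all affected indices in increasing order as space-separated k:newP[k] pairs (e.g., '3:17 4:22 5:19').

P[k] = A[0] + ... + A[k]
P[k] includes A[3] iff k >= 3
Affected indices: 3, 4, ..., 5; delta = 7
  P[3]: 3 + 7 = 10
  P[4]: 22 + 7 = 29
  P[5]: 36 + 7 = 43

Answer: 3:10 4:29 5:43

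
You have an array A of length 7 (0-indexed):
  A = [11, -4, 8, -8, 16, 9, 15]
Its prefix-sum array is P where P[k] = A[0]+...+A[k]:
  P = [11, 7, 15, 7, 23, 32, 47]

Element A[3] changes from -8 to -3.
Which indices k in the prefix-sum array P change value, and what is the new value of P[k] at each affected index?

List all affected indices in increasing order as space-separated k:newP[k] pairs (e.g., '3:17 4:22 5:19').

Answer: 3:12 4:28 5:37 6:52

Derivation:
P[k] = A[0] + ... + A[k]
P[k] includes A[3] iff k >= 3
Affected indices: 3, 4, ..., 6; delta = 5
  P[3]: 7 + 5 = 12
  P[4]: 23 + 5 = 28
  P[5]: 32 + 5 = 37
  P[6]: 47 + 5 = 52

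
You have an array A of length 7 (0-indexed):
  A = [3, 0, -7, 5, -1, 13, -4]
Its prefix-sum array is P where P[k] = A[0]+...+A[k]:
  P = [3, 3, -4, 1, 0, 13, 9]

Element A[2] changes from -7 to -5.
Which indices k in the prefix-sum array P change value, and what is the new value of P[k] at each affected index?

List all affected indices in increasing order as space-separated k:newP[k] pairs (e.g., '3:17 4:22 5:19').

Answer: 2:-2 3:3 4:2 5:15 6:11

Derivation:
P[k] = A[0] + ... + A[k]
P[k] includes A[2] iff k >= 2
Affected indices: 2, 3, ..., 6; delta = 2
  P[2]: -4 + 2 = -2
  P[3]: 1 + 2 = 3
  P[4]: 0 + 2 = 2
  P[5]: 13 + 2 = 15
  P[6]: 9 + 2 = 11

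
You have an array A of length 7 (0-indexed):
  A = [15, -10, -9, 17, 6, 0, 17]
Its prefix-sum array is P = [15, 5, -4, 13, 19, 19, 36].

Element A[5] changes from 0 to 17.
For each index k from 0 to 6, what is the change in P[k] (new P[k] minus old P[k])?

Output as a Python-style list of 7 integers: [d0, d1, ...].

Element change: A[5] 0 -> 17, delta = 17
For k < 5: P[k] unchanged, delta_P[k] = 0
For k >= 5: P[k] shifts by exactly 17
Delta array: [0, 0, 0, 0, 0, 17, 17]

Answer: [0, 0, 0, 0, 0, 17, 17]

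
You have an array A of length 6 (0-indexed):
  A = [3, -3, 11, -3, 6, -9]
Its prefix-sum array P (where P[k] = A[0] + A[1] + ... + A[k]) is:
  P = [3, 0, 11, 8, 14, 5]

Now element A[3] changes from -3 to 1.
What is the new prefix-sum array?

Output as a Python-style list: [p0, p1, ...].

Change: A[3] -3 -> 1, delta = 4
P[k] for k < 3: unchanged (A[3] not included)
P[k] for k >= 3: shift by delta = 4
  P[0] = 3 + 0 = 3
  P[1] = 0 + 0 = 0
  P[2] = 11 + 0 = 11
  P[3] = 8 + 4 = 12
  P[4] = 14 + 4 = 18
  P[5] = 5 + 4 = 9

Answer: [3, 0, 11, 12, 18, 9]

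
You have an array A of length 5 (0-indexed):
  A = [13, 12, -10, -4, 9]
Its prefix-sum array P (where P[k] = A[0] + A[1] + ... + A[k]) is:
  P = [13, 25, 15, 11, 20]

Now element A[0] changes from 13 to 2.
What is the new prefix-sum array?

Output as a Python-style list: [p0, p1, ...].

Answer: [2, 14, 4, 0, 9]

Derivation:
Change: A[0] 13 -> 2, delta = -11
P[k] for k < 0: unchanged (A[0] not included)
P[k] for k >= 0: shift by delta = -11
  P[0] = 13 + -11 = 2
  P[1] = 25 + -11 = 14
  P[2] = 15 + -11 = 4
  P[3] = 11 + -11 = 0
  P[4] = 20 + -11 = 9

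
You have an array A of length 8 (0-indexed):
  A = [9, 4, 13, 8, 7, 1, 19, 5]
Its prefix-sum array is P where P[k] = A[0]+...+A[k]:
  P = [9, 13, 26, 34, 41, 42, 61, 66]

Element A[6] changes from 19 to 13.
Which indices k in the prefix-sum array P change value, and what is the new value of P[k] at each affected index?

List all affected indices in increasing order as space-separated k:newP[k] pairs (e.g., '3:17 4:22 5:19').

Answer: 6:55 7:60

Derivation:
P[k] = A[0] + ... + A[k]
P[k] includes A[6] iff k >= 6
Affected indices: 6, 7, ..., 7; delta = -6
  P[6]: 61 + -6 = 55
  P[7]: 66 + -6 = 60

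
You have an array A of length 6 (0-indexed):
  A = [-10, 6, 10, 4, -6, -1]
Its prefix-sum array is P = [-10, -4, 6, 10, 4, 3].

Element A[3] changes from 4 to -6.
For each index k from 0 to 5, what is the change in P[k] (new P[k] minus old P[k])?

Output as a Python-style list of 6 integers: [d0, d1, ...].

Answer: [0, 0, 0, -10, -10, -10]

Derivation:
Element change: A[3] 4 -> -6, delta = -10
For k < 3: P[k] unchanged, delta_P[k] = 0
For k >= 3: P[k] shifts by exactly -10
Delta array: [0, 0, 0, -10, -10, -10]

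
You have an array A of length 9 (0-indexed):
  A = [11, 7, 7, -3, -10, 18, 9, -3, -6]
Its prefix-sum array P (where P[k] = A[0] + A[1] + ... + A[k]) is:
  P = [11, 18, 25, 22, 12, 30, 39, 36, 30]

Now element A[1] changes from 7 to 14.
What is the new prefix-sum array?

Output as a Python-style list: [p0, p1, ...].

Change: A[1] 7 -> 14, delta = 7
P[k] for k < 1: unchanged (A[1] not included)
P[k] for k >= 1: shift by delta = 7
  P[0] = 11 + 0 = 11
  P[1] = 18 + 7 = 25
  P[2] = 25 + 7 = 32
  P[3] = 22 + 7 = 29
  P[4] = 12 + 7 = 19
  P[5] = 30 + 7 = 37
  P[6] = 39 + 7 = 46
  P[7] = 36 + 7 = 43
  P[8] = 30 + 7 = 37

Answer: [11, 25, 32, 29, 19, 37, 46, 43, 37]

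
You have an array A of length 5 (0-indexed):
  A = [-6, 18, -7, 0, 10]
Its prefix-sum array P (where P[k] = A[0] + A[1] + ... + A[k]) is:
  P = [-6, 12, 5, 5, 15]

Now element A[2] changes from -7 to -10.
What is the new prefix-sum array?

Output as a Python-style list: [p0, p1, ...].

Answer: [-6, 12, 2, 2, 12]

Derivation:
Change: A[2] -7 -> -10, delta = -3
P[k] for k < 2: unchanged (A[2] not included)
P[k] for k >= 2: shift by delta = -3
  P[0] = -6 + 0 = -6
  P[1] = 12 + 0 = 12
  P[2] = 5 + -3 = 2
  P[3] = 5 + -3 = 2
  P[4] = 15 + -3 = 12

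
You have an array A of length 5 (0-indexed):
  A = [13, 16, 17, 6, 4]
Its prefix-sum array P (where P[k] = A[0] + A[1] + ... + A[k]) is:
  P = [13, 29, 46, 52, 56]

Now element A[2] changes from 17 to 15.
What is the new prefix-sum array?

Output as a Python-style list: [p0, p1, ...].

Change: A[2] 17 -> 15, delta = -2
P[k] for k < 2: unchanged (A[2] not included)
P[k] for k >= 2: shift by delta = -2
  P[0] = 13 + 0 = 13
  P[1] = 29 + 0 = 29
  P[2] = 46 + -2 = 44
  P[3] = 52 + -2 = 50
  P[4] = 56 + -2 = 54

Answer: [13, 29, 44, 50, 54]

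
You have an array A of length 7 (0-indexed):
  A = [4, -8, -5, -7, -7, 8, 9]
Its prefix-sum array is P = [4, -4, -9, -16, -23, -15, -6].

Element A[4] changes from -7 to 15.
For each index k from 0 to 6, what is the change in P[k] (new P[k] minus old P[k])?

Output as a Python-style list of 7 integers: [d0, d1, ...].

Answer: [0, 0, 0, 0, 22, 22, 22]

Derivation:
Element change: A[4] -7 -> 15, delta = 22
For k < 4: P[k] unchanged, delta_P[k] = 0
For k >= 4: P[k] shifts by exactly 22
Delta array: [0, 0, 0, 0, 22, 22, 22]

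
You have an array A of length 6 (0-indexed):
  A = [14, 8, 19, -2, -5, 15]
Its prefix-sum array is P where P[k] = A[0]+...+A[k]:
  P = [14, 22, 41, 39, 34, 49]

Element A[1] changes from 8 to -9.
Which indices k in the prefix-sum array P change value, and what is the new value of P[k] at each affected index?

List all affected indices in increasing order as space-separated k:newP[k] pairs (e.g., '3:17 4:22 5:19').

P[k] = A[0] + ... + A[k]
P[k] includes A[1] iff k >= 1
Affected indices: 1, 2, ..., 5; delta = -17
  P[1]: 22 + -17 = 5
  P[2]: 41 + -17 = 24
  P[3]: 39 + -17 = 22
  P[4]: 34 + -17 = 17
  P[5]: 49 + -17 = 32

Answer: 1:5 2:24 3:22 4:17 5:32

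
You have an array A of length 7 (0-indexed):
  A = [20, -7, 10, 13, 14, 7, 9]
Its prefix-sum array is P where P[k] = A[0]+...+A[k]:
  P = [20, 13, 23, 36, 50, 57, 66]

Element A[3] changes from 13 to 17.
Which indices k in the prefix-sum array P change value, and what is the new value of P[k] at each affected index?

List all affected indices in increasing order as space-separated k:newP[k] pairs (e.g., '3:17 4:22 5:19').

Answer: 3:40 4:54 5:61 6:70

Derivation:
P[k] = A[0] + ... + A[k]
P[k] includes A[3] iff k >= 3
Affected indices: 3, 4, ..., 6; delta = 4
  P[3]: 36 + 4 = 40
  P[4]: 50 + 4 = 54
  P[5]: 57 + 4 = 61
  P[6]: 66 + 4 = 70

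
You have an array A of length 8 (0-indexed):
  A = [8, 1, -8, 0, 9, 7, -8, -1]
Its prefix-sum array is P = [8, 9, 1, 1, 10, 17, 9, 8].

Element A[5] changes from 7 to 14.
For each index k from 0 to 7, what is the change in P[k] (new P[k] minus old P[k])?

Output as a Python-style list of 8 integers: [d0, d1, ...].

Element change: A[5] 7 -> 14, delta = 7
For k < 5: P[k] unchanged, delta_P[k] = 0
For k >= 5: P[k] shifts by exactly 7
Delta array: [0, 0, 0, 0, 0, 7, 7, 7]

Answer: [0, 0, 0, 0, 0, 7, 7, 7]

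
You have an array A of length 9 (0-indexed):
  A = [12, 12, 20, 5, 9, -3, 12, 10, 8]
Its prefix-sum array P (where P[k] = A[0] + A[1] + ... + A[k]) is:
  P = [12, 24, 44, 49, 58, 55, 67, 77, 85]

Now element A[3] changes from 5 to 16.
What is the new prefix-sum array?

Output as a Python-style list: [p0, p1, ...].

Answer: [12, 24, 44, 60, 69, 66, 78, 88, 96]

Derivation:
Change: A[3] 5 -> 16, delta = 11
P[k] for k < 3: unchanged (A[3] not included)
P[k] for k >= 3: shift by delta = 11
  P[0] = 12 + 0 = 12
  P[1] = 24 + 0 = 24
  P[2] = 44 + 0 = 44
  P[3] = 49 + 11 = 60
  P[4] = 58 + 11 = 69
  P[5] = 55 + 11 = 66
  P[6] = 67 + 11 = 78
  P[7] = 77 + 11 = 88
  P[8] = 85 + 11 = 96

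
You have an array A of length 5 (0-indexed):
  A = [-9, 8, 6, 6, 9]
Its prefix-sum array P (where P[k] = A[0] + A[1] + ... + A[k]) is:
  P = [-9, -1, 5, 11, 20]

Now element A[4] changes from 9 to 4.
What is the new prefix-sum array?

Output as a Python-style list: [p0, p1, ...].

Change: A[4] 9 -> 4, delta = -5
P[k] for k < 4: unchanged (A[4] not included)
P[k] for k >= 4: shift by delta = -5
  P[0] = -9 + 0 = -9
  P[1] = -1 + 0 = -1
  P[2] = 5 + 0 = 5
  P[3] = 11 + 0 = 11
  P[4] = 20 + -5 = 15

Answer: [-9, -1, 5, 11, 15]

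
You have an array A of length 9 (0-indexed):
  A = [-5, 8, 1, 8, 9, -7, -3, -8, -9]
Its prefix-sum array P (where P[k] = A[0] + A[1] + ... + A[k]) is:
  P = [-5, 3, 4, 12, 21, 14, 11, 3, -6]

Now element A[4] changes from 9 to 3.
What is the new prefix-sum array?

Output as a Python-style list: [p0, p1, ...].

Change: A[4] 9 -> 3, delta = -6
P[k] for k < 4: unchanged (A[4] not included)
P[k] for k >= 4: shift by delta = -6
  P[0] = -5 + 0 = -5
  P[1] = 3 + 0 = 3
  P[2] = 4 + 0 = 4
  P[3] = 12 + 0 = 12
  P[4] = 21 + -6 = 15
  P[5] = 14 + -6 = 8
  P[6] = 11 + -6 = 5
  P[7] = 3 + -6 = -3
  P[8] = -6 + -6 = -12

Answer: [-5, 3, 4, 12, 15, 8, 5, -3, -12]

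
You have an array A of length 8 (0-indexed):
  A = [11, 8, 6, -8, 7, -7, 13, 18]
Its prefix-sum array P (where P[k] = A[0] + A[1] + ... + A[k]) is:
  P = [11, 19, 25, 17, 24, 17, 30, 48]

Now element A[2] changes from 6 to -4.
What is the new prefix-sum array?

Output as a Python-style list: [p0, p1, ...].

Change: A[2] 6 -> -4, delta = -10
P[k] for k < 2: unchanged (A[2] not included)
P[k] for k >= 2: shift by delta = -10
  P[0] = 11 + 0 = 11
  P[1] = 19 + 0 = 19
  P[2] = 25 + -10 = 15
  P[3] = 17 + -10 = 7
  P[4] = 24 + -10 = 14
  P[5] = 17 + -10 = 7
  P[6] = 30 + -10 = 20
  P[7] = 48 + -10 = 38

Answer: [11, 19, 15, 7, 14, 7, 20, 38]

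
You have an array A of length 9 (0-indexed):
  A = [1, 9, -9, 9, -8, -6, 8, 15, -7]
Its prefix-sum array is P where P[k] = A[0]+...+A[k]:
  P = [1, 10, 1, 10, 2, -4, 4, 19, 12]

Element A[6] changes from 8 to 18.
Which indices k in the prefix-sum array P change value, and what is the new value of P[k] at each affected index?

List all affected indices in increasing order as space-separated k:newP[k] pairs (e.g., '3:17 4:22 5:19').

P[k] = A[0] + ... + A[k]
P[k] includes A[6] iff k >= 6
Affected indices: 6, 7, ..., 8; delta = 10
  P[6]: 4 + 10 = 14
  P[7]: 19 + 10 = 29
  P[8]: 12 + 10 = 22

Answer: 6:14 7:29 8:22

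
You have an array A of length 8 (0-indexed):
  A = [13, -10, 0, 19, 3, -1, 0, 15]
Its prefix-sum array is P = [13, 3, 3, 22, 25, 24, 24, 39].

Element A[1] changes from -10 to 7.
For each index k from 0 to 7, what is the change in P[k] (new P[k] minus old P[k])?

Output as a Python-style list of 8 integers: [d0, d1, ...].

Answer: [0, 17, 17, 17, 17, 17, 17, 17]

Derivation:
Element change: A[1] -10 -> 7, delta = 17
For k < 1: P[k] unchanged, delta_P[k] = 0
For k >= 1: P[k] shifts by exactly 17
Delta array: [0, 17, 17, 17, 17, 17, 17, 17]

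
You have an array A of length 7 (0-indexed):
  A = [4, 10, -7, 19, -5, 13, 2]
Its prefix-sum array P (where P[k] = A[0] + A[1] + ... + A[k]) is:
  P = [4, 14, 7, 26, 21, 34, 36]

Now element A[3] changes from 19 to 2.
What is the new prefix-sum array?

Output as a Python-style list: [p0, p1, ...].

Answer: [4, 14, 7, 9, 4, 17, 19]

Derivation:
Change: A[3] 19 -> 2, delta = -17
P[k] for k < 3: unchanged (A[3] not included)
P[k] for k >= 3: shift by delta = -17
  P[0] = 4 + 0 = 4
  P[1] = 14 + 0 = 14
  P[2] = 7 + 0 = 7
  P[3] = 26 + -17 = 9
  P[4] = 21 + -17 = 4
  P[5] = 34 + -17 = 17
  P[6] = 36 + -17 = 19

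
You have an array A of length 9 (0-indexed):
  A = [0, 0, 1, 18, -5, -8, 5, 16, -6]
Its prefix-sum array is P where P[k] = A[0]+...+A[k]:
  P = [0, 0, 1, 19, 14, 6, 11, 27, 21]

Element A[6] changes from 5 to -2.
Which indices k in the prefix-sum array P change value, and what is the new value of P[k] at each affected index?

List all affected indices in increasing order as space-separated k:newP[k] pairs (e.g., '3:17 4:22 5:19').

P[k] = A[0] + ... + A[k]
P[k] includes A[6] iff k >= 6
Affected indices: 6, 7, ..., 8; delta = -7
  P[6]: 11 + -7 = 4
  P[7]: 27 + -7 = 20
  P[8]: 21 + -7 = 14

Answer: 6:4 7:20 8:14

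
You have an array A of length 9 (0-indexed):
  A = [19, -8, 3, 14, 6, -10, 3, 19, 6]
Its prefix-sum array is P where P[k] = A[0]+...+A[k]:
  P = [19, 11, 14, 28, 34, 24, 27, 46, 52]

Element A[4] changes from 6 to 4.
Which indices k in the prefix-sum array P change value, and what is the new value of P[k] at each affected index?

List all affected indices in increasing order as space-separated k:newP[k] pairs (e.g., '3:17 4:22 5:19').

Answer: 4:32 5:22 6:25 7:44 8:50

Derivation:
P[k] = A[0] + ... + A[k]
P[k] includes A[4] iff k >= 4
Affected indices: 4, 5, ..., 8; delta = -2
  P[4]: 34 + -2 = 32
  P[5]: 24 + -2 = 22
  P[6]: 27 + -2 = 25
  P[7]: 46 + -2 = 44
  P[8]: 52 + -2 = 50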